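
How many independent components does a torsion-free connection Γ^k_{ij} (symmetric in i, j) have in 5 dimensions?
Γ^k_{ij} has n choices for the upper index and n(n+1)/2 independent symmetric lower index pairs.
Total = 5 × 5×6/2 = 5 × 15 = 75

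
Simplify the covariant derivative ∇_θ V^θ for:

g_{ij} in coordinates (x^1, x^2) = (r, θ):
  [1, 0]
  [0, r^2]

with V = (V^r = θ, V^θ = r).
Non-zero Christoffel symbols:
Γ^r_{θ θ} = -r
Γ^θ_{r θ} = 1/r
∇_θ V^θ = ∂_θ V^θ + Γ^θ_{θ j} V^j
  = (0) + (1/r)(θ) + (0)(r)
  = θ/r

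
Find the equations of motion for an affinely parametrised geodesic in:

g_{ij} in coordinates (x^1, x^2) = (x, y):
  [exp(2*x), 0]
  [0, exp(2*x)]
Geodesic equation: d^2x^k/dλ^2 + Γ^k_{ij} (dx^i/dλ)(dx^j/dλ) = 0.
Non-zero Christoffel symbols:
Γ^x_{x x} = 1
Γ^x_{y y} = -1
Γ^y_{x y} = 1
Substituting (the symmetric pair Γ^k_{ij}, Γ^k_{ji} combines into a factor 2):
d^2x/dλ^2 + (dx/dλ)^2 - (dy/dλ)^2 = 0
d^2y/dλ^2 + 2 (dx/dλ)(dy/dλ) = 0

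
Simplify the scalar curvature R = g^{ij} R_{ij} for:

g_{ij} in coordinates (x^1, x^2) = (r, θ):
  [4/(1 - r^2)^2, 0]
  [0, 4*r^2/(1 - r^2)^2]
Non-zero Christoffel symbols (Γ^k_{ij} = Γ^k_{ji}):
Γ^r_{r r} = 2*r/(1 - r^2)
Γ^r_{θ θ} = (r^3 + r)/(r^2 - 1)
Γ^θ_{r θ} = (-r^2 - 1)/(r^3 - r)
Ricci tensor (R_{ij} = R^k_{ikj}): R_{rr} = -4/(r^2 - 1)^2, R_{rθ} = 0, R_{θθ} = -4*r^2/(r^2 - 1)^2
Inverse metric: g^{rr} = (1 - r^2)^2/4, g^{θθ} = (1 - r^2)^2/(4*r^2)
R = g^{ij} R_{ij} = ((1 - r^2)^2/4)(-4/(r^2 - 1)^2) + ((1 - r^2)^2/(4*r^2))(-4*r^2/(r^2 - 1)^2) = -2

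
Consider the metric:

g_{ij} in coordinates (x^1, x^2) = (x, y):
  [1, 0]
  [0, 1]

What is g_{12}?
With x^1 = x, x^2 = y, g_{12} = g_{xy} is the row-1, column-2 entry of the matrix.
g_{12} = 0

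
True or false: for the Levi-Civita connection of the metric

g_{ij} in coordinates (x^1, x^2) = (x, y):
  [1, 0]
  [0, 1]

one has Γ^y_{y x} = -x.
Γ^y_{y x} = (1/2) g^{yy} (∂_y g_{yx} + ∂_x g_{yy} - ∂_y g_{yx}) = (1/2)(1)((0) + (0) - (0)) = 0
This differs from the proposed value -x.
False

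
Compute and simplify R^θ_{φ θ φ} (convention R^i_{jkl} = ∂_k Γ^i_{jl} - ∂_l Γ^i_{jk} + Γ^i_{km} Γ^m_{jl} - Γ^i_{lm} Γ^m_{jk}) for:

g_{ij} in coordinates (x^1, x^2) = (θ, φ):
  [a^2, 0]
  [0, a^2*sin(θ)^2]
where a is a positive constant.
Non-zero Christoffel symbols (Γ^k_{ij} = Γ^k_{ji}):
Γ^θ_{φ φ} = -sin(2*θ)/2
Γ^φ_{θ φ} = 1/tan(θ)
R^θ_{φ θ φ} = ∂_θ Γ^θ_{φ φ} - ∂_φ Γ^θ_{φ θ} + Γ^θ_{θ m} Γ^m_{φ φ} - Γ^θ_{φ m} Γ^m_{φ θ}
  = (-cos(2*θ)) - (0) + (0) - (-cos(θ)^2) = sin(θ)^2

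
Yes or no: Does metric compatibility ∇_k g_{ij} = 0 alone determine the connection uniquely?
One also needs vanishing torsion; metric compatibility plus torsion-freeness singles out the Levi-Civita connection.
No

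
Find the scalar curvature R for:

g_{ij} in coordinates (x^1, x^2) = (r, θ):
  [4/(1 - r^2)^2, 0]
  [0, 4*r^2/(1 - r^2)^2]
Non-zero Christoffel symbols (Γ^k_{ij} = Γ^k_{ji}):
Γ^r_{r r} = 2*r/(1 - r^2)
Γ^r_{θ θ} = (r^3 + r)/(r^2 - 1)
Γ^θ_{r θ} = (-r^2 - 1)/(r^3 - r)
Ricci tensor (R_{ij} = R^k_{ikj}): R_{rr} = -4/(r^2 - 1)^2, R_{rθ} = 0, R_{θθ} = -4*r^2/(r^2 - 1)^2
Inverse metric: g^{rr} = (1 - r^2)^2/4, g^{θθ} = (1 - r^2)^2/(4*r^2)
R = g^{ij} R_{ij} = ((1 - r^2)^2/4)(-4/(r^2 - 1)^2) + ((1 - r^2)^2/(4*r^2))(-4*r^2/(r^2 - 1)^2) = -2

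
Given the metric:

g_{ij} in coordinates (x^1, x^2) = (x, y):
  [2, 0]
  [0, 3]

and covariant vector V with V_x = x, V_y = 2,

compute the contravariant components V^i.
Inverse metric (diagonal): g^{xx} = 1/2, g^{yy} = 1/3
V^i = g^{ij} V_j:
V^x = (1/2)(x) + (0)(2) = x/2
V^y = (0)(x) + (1/3)(2) = 2/3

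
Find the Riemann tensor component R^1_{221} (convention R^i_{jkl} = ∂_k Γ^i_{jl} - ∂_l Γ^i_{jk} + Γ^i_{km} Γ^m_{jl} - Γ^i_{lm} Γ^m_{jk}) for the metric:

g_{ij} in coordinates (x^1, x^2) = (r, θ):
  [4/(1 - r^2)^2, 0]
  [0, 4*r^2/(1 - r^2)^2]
Non-zero Christoffel symbols (Γ^k_{ij} = Γ^k_{ji}):
Γ^r_{r r} = 2*r/(1 - r^2)
Γ^r_{θ θ} = (r^3 + r)/(r^2 - 1)
Γ^θ_{r θ} = (-r^2 - 1)/(r^3 - r)
R^r_{θ θ r} = ∂_θ Γ^r_{θ r} - ∂_r Γ^r_{θ θ} + Γ^r_{θ m} Γ^m_{θ r} - Γ^r_{r m} Γ^m_{θ θ}
  = (0) - ((r^4 - 4*r^2 - 1)/(r^2 - 1)^2) + (-(r^2 + 1)^2/(r^2 - 1)^2) - (-2*r^2*(r^2 + 1)/(r^2 - 1)^2) = 4*r^2/(r^2 - 1)^2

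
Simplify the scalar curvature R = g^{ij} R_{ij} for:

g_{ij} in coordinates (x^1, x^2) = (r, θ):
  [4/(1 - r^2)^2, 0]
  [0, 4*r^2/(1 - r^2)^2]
Non-zero Christoffel symbols (Γ^k_{ij} = Γ^k_{ji}):
Γ^r_{r r} = 2*r/(1 - r^2)
Γ^r_{θ θ} = (r^3 + r)/(r^2 - 1)
Γ^θ_{r θ} = (-r^2 - 1)/(r^3 - r)
Ricci tensor (R_{ij} = R^k_{ikj}): R_{rr} = -4/(r^2 - 1)^2, R_{rθ} = 0, R_{θθ} = -4*r^2/(r^2 - 1)^2
Inverse metric: g^{rr} = (1 - r^2)^2/4, g^{θθ} = (1 - r^2)^2/(4*r^2)
R = g^{ij} R_{ij} = ((1 - r^2)^2/4)(-4/(r^2 - 1)^2) + ((1 - r^2)^2/(4*r^2))(-4*r^2/(r^2 - 1)^2) = -2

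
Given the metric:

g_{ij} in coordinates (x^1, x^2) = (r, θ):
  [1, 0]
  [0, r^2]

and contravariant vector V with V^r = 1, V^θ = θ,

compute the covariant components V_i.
V_i = g_{ij} V^j:
V_r = (1)(1) + (0)(θ) = 1
V_θ = (0)(1) + (r^2)(θ) = r^2*θ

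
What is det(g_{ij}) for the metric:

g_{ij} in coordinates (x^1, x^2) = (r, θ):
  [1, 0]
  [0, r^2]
For a 2×2 metric: det(g) = g_{11}·g_{22} - g_{12}·g_{21}
= (1)·(r^2) - (0)·(0)
= r^2 - 0
det(g) = r^2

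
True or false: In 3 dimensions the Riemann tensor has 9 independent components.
n^2(n^2-1)/12 = 9·8/12 = 6 independent components for n = 3.
False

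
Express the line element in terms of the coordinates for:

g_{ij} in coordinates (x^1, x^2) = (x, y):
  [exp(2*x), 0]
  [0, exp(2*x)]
ds^2 = g_{ij} dx^i dx^j; only the non-zero components contribute.
ds^2 = exp(2*x) dx^2 + exp(2*x) dy^2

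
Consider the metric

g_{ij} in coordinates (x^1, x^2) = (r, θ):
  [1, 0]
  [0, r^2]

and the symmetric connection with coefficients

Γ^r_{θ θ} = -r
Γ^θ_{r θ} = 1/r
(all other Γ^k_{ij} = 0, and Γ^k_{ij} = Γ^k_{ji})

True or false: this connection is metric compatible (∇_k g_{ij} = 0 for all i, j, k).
Using ∇_k g_{ij} = ∂_k g_{ij} - Γ^m_{ki} g_{mj} - Γ^m_{kj} g_{im}:
e.g. ∇_r g_{θθ} = (2*r) - (r) - (r) = 0
Every component ∇_k g_{ij} vanishes: the connection is metric compatible.
True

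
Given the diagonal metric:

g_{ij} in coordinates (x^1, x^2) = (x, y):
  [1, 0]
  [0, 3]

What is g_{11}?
With x^1 = x, x^2 = y, g_{11} = g_{xx} is the row-1, column-1 entry of the matrix.
g_{11} = 1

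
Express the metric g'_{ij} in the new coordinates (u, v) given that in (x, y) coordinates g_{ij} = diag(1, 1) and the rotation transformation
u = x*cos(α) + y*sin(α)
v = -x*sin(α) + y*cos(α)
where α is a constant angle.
Invert the transformation: x = u*cos(α) - v*sin(α), y = u*sin(α) + v*cos(α)
g'_{ij} = (∂x^k/∂x'^i)(∂x^l/∂x'^j) g_{kl}; with g_{kl} = δ_{kl} this is Σ_k (∂x^k/∂x'^i)(∂x^k/∂x'^j).
Jacobian: ∂x/∂u = cos(α), ∂x/∂v = -sin(α), ∂y/∂u = sin(α), ∂y/∂v = cos(α)
g'_{uu} = (cos(α))(cos(α)) + (sin(α))(sin(α)) = 1
g'_{uv} = (cos(α))(-sin(α)) + (sin(α))(cos(α)) = 0
g'_{vv} = (-sin(α))(-sin(α)) + (cos(α))(cos(α)) = 1
g'_{ij} = diag(1, 1)
The Euclidean metric is invariant under rotations.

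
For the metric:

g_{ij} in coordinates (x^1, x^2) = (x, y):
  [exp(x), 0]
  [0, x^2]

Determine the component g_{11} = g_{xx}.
With x^1 = x, x^2 = y, g_{11} = g_{xx} is the row-1, column-1 entry of the matrix.
g_{11} = exp(x)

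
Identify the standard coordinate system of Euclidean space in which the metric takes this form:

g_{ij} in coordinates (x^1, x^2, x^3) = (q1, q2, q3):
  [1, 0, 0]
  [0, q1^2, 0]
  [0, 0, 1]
The line element ds^2 = dq1^2 + q1^2 dq2^2 + dq3^2 is dr^2 + r^2 dθ^2 + dz^2 with q1 = r, q2 = θ, q3 = z.
cylindrical coordinates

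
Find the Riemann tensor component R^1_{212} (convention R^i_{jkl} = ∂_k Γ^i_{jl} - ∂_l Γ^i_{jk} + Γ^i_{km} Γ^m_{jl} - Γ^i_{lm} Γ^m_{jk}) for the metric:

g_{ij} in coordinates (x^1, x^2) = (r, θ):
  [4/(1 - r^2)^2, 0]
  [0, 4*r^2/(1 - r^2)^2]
Non-zero Christoffel symbols (Γ^k_{ij} = Γ^k_{ji}):
Γ^r_{r r} = 2*r/(1 - r^2)
Γ^r_{θ θ} = (r^3 + r)/(r^2 - 1)
Γ^θ_{r θ} = (-r^2 - 1)/(r^3 - r)
R^r_{θ r θ} = ∂_r Γ^r_{θ θ} - ∂_θ Γ^r_{θ r} + Γ^r_{r m} Γ^m_{θ θ} - Γ^r_{θ m} Γ^m_{θ r}
  = ((r^4 - 4*r^2 - 1)/(r^2 - 1)^2) - (0) + (-2*r^2*(r^2 + 1)/(r^2 - 1)^2) - (-(r^2 + 1)^2/(r^2 - 1)^2) = -4*r^2/(r^2 - 1)^2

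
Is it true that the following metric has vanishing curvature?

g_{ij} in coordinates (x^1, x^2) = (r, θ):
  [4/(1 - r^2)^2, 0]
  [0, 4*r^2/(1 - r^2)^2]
Non-zero Christoffel symbols:
Γ^r_{r r} = 2*r/(1 - r^2)
Γ^r_{θ θ} = (r^3 + r)/(r^2 - 1)
Γ^θ_{r θ} = (-r^2 - 1)/(r^3 - r)
Ricci tensor: R_{rr} = -4/(r^2 - 1)^2, R_{rθ} = 0, R_{θθ} = -4*r^2/(r^2 - 1)^2
The Ricci tensor is non-zero, so the Riemann tensor is non-zero: not flat.
No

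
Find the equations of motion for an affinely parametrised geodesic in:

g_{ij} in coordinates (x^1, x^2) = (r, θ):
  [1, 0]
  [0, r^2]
Geodesic equation: d^2x^k/dλ^2 + Γ^k_{ij} (dx^i/dλ)(dx^j/dλ) = 0.
Non-zero Christoffel symbols:
Γ^r_{θ θ} = -r
Γ^θ_{r θ} = 1/r
Substituting (the symmetric pair Γ^k_{ij}, Γ^k_{ji} combines into a factor 2):
d^2r/dλ^2 - r (dθ/dλ)^2 = 0
d^2θ/dλ^2 + (2/r) (dr/dλ)(dθ/dλ) = 0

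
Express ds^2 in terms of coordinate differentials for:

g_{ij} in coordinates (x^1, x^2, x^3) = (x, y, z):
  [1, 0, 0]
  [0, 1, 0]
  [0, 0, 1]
ds^2 = g_{ij} dx^i dx^j; only the non-zero components contribute.
ds^2 = dx^2 + dy^2 + dz^2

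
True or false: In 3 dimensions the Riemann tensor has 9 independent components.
n^2(n^2-1)/12 = 9·8/12 = 6 independent components for n = 3.
False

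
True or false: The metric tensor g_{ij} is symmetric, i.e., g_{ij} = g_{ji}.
By definition the metric is a symmetric bilinear form, g_{ij} = g_{ji}.
True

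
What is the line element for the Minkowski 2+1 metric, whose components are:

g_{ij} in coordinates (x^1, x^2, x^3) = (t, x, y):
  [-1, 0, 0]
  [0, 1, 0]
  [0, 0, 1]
ds^2 = g_{ij} dx^i dx^j; only the non-zero components contribute.
ds^2 = -dt^2 + dx^2 + dy^2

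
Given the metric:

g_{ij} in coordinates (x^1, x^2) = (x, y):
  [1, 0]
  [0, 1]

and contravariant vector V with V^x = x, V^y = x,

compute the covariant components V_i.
V_i = g_{ij} V^j:
V_x = (1)(x) + (0)(x) = x
V_y = (0)(x) + (1)(x) = x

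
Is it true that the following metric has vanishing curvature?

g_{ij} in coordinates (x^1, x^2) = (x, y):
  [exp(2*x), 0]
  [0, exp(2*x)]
Non-zero Christoffel symbols:
Γ^x_{x x} = 1
Γ^x_{y y} = -1
Γ^y_{x y} = 1
Ricci tensor: R_{xx} = 0, R_{xy} = 0, R_{yy} = 0
All R_{ij} vanish; in 2 dimensions the Riemann tensor is fully determined by the Ricci tensor, so R^i_{jkl} = 0: the metric is flat (curvilinear coordinates on flat space).
Yes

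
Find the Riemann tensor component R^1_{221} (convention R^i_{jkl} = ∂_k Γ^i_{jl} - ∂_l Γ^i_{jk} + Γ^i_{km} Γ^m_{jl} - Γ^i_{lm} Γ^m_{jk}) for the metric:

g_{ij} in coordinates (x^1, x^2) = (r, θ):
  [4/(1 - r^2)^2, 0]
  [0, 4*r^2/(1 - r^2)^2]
Non-zero Christoffel symbols (Γ^k_{ij} = Γ^k_{ji}):
Γ^r_{r r} = 2*r/(1 - r^2)
Γ^r_{θ θ} = (r^3 + r)/(r^2 - 1)
Γ^θ_{r θ} = (-r^2 - 1)/(r^3 - r)
R^r_{θ θ r} = ∂_θ Γ^r_{θ r} - ∂_r Γ^r_{θ θ} + Γ^r_{θ m} Γ^m_{θ r} - Γ^r_{r m} Γ^m_{θ θ}
  = (0) - ((r^4 - 4*r^2 - 1)/(r^2 - 1)^2) + (-(r^2 + 1)^2/(r^2 - 1)^2) - (-2*r^2*(r^2 + 1)/(r^2 - 1)^2) = 4*r^2/(r^2 - 1)^2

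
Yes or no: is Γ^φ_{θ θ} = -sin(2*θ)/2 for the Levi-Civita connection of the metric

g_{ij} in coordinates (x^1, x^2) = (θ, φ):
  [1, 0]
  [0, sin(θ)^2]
Γ^φ_{θ θ} = (1/2) g^{φφ} (∂_θ g_{φθ} + ∂_θ g_{φθ} - ∂_φ g_{θθ}) = (1/2)(1/sin(θ)^2)((0) + (0) - (0)) = 0
This differs from the proposed value -sin(2*θ)/2.
No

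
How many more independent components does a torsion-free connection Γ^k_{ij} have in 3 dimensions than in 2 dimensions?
Independent components in n dimensions: n × n(n+1)/2 = n^2(n+1)/2.
3D: 3 × 6 = 18
2D: 2 × 3 = 6
Difference = 18 - 6 = 12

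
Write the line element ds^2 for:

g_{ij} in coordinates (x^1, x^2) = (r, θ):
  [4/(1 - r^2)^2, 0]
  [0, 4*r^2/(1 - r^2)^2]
ds^2 = g_{ij} dx^i dx^j; only the non-zero components contribute.
ds^2 = (4/(1 - r^2)^2) dr^2 + (4*r^2/(1 - r^2)^2) dθ^2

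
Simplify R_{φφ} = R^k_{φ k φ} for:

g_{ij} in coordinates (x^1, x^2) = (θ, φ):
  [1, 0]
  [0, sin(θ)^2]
Non-zero Christoffel symbols (Γ^k_{ij} = Γ^k_{ji}):
Γ^θ_{φ φ} = -sin(2*θ)/2
Γ^φ_{θ φ} = 1/tan(θ)
R^θ_{φ θ φ} = ∂_θ Γ^θ_{φ φ} - ∂_φ Γ^θ_{φ θ} + Γ^θ_{θ m} Γ^m_{φ φ} - Γ^θ_{φ m} Γ^m_{φ θ}
  = (-cos(2*θ)) - (0) + (0) - (-cos(θ)^2) = sin(θ)^2
R^φ_{φ φ φ} = 0 (a repeated index in an antisymmetric pair)
R_{φφ} = R^θ_{φ θ φ} + R^φ_{φ φ φ} = (sin(θ)^2) + (0) = sin(θ)^2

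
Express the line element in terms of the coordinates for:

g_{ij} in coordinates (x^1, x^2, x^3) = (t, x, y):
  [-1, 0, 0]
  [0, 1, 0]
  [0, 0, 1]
ds^2 = g_{ij} dx^i dx^j; only the non-zero components contribute.
ds^2 = -dt^2 + dx^2 + dy^2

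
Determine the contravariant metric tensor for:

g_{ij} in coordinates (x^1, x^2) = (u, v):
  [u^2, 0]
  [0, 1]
The metric is diagonal, so g^{ij} is diagonal with entries 1/g_{ii}: diag(1/(u^2), 1).
g^{ij}:
  [1/u^2, 0]
  [0, 1]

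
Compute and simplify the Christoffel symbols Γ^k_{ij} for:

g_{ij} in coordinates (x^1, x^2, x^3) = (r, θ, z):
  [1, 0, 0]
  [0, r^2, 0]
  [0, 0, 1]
Using Γ^k_{ij} = (1/2) g^{km} (∂_i g_{mj} + ∂_j g_{mi} - ∂_m g_{ij}); the metric is diagonal, so only the m = k term contributes.
Non-zero symbols (using the symmetry Γ^k_{ij} = Γ^k_{ji}):
Γ^r_{θ θ} = (1/2) g^{rr} (∂_θ g_{rθ} + ∂_θ g_{rθ} - ∂_r g_{θθ}) = (1/2)(1)((0) + (0) - (2*r)) = -r
Γ^θ_{r θ} = (1/2) g^{θθ} (∂_r g_{θθ} + ∂_θ g_{θr} - ∂_θ g_{rθ}) = (1/2)(1/r^2)((2*r) + (0) - (0)) = 1/r
All other Christoffel symbols are zero.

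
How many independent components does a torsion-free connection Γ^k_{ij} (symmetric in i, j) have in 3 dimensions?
Γ^k_{ij} has n choices for the upper index and n(n+1)/2 independent symmetric lower index pairs.
Total = 3 × 3×4/2 = 3 × 6 = 18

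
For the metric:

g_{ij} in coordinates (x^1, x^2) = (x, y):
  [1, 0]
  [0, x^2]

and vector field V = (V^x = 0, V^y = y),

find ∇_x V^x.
Non-zero Christoffel symbols:
Γ^x_{y y} = -x
Γ^y_{x y} = 1/x
∇_x V^x = ∂_x V^x + Γ^x_{x j} V^j
  = (0) + (0)(0) + (0)(y)
  = 0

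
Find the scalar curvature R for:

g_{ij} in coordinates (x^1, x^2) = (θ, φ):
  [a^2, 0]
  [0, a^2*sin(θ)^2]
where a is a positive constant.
Non-zero Christoffel symbols (Γ^k_{ij} = Γ^k_{ji}):
Γ^θ_{φ φ} = -sin(2*θ)/2
Γ^φ_{θ φ} = 1/tan(θ)
Ricci tensor (R_{ij} = R^k_{ikj}): R_{θθ} = 1, R_{θφ} = 0, R_{φφ} = sin(θ)^2
Inverse metric: g^{θθ} = 1/a^2, g^{φφ} = 1/(a^2*sin(θ)^2)
R = g^{ij} R_{ij} = (1/a^2)(1) + (1/(a^2*sin(θ)^2))(sin(θ)^2) = 2/a^2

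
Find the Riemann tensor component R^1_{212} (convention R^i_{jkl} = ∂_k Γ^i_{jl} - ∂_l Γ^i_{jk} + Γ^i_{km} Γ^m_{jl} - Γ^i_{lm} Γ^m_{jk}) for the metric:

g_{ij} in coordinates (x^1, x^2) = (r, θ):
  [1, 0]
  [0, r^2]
Non-zero Christoffel symbols (Γ^k_{ij} = Γ^k_{ji}):
Γ^r_{θ θ} = -r
Γ^θ_{r θ} = 1/r
R^r_{θ r θ} = ∂_r Γ^r_{θ θ} - ∂_θ Γ^r_{θ r} + Γ^r_{r m} Γ^m_{θ θ} - Γ^r_{θ m} Γ^m_{θ r}
  = (-1) - (0) + (0) - (-1) = 0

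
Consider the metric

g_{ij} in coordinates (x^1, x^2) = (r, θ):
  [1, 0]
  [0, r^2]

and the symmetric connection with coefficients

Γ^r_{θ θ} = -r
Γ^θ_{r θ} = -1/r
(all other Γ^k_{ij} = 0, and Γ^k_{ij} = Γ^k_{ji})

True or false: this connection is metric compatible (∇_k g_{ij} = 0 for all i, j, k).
Using ∇_k g_{ij} = ∂_k g_{ij} - Γ^m_{ki} g_{mj} - Γ^m_{kj} g_{im}:
∇_θ g_{rθ} = (0) - (-r) - (-r) = 2*r ≠ 0
So the connection is not metric compatible (it is not the Levi-Civita connection).
False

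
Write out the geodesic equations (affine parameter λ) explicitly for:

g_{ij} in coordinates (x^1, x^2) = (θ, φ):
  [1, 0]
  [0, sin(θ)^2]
Geodesic equation: d^2x^k/dλ^2 + Γ^k_{ij} (dx^i/dλ)(dx^j/dλ) = 0.
Non-zero Christoffel symbols:
Γ^θ_{φ φ} = -sin(2*θ)/2
Γ^φ_{θ φ} = 1/tan(θ)
Substituting (the symmetric pair Γ^k_{ij}, Γ^k_{ji} combines into a factor 2):
d^2θ/dλ^2 - (sin(2*θ)/2) (dφ/dλ)^2 = 0
d^2φ/dλ^2 + (2/tan(θ)) (dθ/dλ)(dφ/dλ) = 0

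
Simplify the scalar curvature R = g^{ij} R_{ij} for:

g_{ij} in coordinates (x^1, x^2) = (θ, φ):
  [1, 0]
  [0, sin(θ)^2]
Non-zero Christoffel symbols (Γ^k_{ij} = Γ^k_{ji}):
Γ^θ_{φ φ} = -sin(2*θ)/2
Γ^φ_{θ φ} = 1/tan(θ)
Ricci tensor (R_{ij} = R^k_{ikj}): R_{θθ} = 1, R_{θφ} = 0, R_{φφ} = sin(θ)^2
Inverse metric: g^{θθ} = 1, g^{φφ} = 1/sin(θ)^2
R = g^{ij} R_{ij} = (1)(1) + (1/sin(θ)^2)(sin(θ)^2) = 2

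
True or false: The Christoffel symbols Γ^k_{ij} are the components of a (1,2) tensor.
Under a change of coordinates Γ picks up an inhomogeneous term ∂²x/∂x'∂x'; e.g. Γ = 0 in Cartesian coordinates but Γ^r_{θθ} = -r in polar coordinates on the same flat plane.
False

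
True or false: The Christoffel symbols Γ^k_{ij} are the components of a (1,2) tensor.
Under a change of coordinates Γ picks up an inhomogeneous term ∂²x/∂x'∂x'; e.g. Γ = 0 in Cartesian coordinates but Γ^r_{θθ} = -r in polar coordinates on the same flat plane.
False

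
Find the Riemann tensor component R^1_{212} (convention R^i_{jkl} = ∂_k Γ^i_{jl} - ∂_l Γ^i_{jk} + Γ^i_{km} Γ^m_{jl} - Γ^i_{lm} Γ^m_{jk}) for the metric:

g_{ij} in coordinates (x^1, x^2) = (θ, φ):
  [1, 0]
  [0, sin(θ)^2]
Non-zero Christoffel symbols (Γ^k_{ij} = Γ^k_{ji}):
Γ^θ_{φ φ} = -sin(2*θ)/2
Γ^φ_{θ φ} = 1/tan(θ)
R^θ_{φ θ φ} = ∂_θ Γ^θ_{φ φ} - ∂_φ Γ^θ_{φ θ} + Γ^θ_{θ m} Γ^m_{φ φ} - Γ^θ_{φ m} Γ^m_{φ θ}
  = (-cos(2*θ)) - (0) + (0) - (-cos(θ)^2) = sin(θ)^2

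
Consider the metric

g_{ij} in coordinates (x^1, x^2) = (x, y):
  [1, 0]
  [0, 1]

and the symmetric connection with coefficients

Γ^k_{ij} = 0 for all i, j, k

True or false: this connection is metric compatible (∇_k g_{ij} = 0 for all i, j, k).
Using ∇_k g_{ij} = ∂_k g_{ij} - Γ^m_{ki} g_{mj} - Γ^m_{kj} g_{im}:
e.g. ∇_y g_{xy} = (0) - (0) - (0) = 0
Every component ∇_k g_{ij} vanishes: the connection is metric compatible.
True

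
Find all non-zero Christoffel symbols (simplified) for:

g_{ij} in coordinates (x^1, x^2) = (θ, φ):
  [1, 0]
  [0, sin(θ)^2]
Using Γ^k_{ij} = (1/2) g^{km} (∂_i g_{mj} + ∂_j g_{mi} - ∂_m g_{ij}); the metric is diagonal, so only the m = k term contributes.
Non-zero symbols (using the symmetry Γ^k_{ij} = Γ^k_{ji}):
Γ^θ_{φ φ} = (1/2) g^{θθ} (∂_φ g_{θφ} + ∂_φ g_{θφ} - ∂_θ g_{φφ}) = (1/2)(1)((0) + (0) - (sin(2*θ))) = -sin(2*θ)/2
Γ^φ_{θ φ} = (1/2) g^{φφ} (∂_θ g_{φφ} + ∂_φ g_{φθ} - ∂_φ g_{θφ}) = (1/2)(1/sin(θ)^2)((sin(2*θ)) + (0) - (0)) = 1/tan(θ)
All other Christoffel symbols are zero.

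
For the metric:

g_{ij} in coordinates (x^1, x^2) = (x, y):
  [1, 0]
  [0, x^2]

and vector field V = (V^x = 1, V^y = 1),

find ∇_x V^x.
Non-zero Christoffel symbols:
Γ^x_{y y} = -x
Γ^y_{x y} = 1/x
∇_x V^x = ∂_x V^x + Γ^x_{x j} V^j
  = (0) + (0)(1) + (0)(1)
  = 0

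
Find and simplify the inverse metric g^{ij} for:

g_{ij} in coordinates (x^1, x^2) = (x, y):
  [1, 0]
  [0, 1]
The metric is diagonal, so g^{ij} is diagonal with entries 1/g_{ii}: diag(1, 1).
g^{ij}:
  [1, 0]
  [0, 1]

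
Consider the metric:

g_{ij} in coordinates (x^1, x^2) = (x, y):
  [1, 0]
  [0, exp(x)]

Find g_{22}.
With x^1 = x, x^2 = y, g_{22} = g_{yy} is the row-2, column-2 entry of the matrix.
g_{22} = exp(x)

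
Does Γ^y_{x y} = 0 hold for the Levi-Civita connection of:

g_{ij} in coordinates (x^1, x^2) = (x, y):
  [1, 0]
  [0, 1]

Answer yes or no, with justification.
Γ^y_{x y} = (1/2) g^{yy} (∂_x g_{yy} + ∂_y g_{yx} - ∂_y g_{xy}) = (1/2)(1)((0) + (0) - (0)) = 0
This equals the proposed value 0.
Yes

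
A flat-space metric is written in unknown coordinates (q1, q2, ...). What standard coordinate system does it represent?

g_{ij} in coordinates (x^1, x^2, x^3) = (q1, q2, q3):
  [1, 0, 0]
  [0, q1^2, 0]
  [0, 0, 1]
The line element ds^2 = dq1^2 + q1^2 dq2^2 + dq3^2 is dr^2 + r^2 dθ^2 + dz^2 with q1 = r, q2 = θ, q3 = z.
cylindrical coordinates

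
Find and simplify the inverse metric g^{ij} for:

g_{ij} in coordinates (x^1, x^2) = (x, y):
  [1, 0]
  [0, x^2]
The metric is diagonal, so g^{ij} is diagonal with entries 1/g_{ii}: diag(1, 1/(x^2)).
g^{ij}:
  [1, 0]
  [0, 1/x^2]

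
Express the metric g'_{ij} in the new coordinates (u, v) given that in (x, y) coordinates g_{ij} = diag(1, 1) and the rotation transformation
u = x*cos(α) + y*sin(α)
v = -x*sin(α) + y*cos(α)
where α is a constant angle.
Invert the transformation: x = u*cos(α) - v*sin(α), y = u*sin(α) + v*cos(α)
g'_{ij} = (∂x^k/∂x'^i)(∂x^l/∂x'^j) g_{kl}; with g_{kl} = δ_{kl} this is Σ_k (∂x^k/∂x'^i)(∂x^k/∂x'^j).
Jacobian: ∂x/∂u = cos(α), ∂x/∂v = -sin(α), ∂y/∂u = sin(α), ∂y/∂v = cos(α)
g'_{uu} = (cos(α))(cos(α)) + (sin(α))(sin(α)) = 1
g'_{uv} = (cos(α))(-sin(α)) + (sin(α))(cos(α)) = 0
g'_{vv} = (-sin(α))(-sin(α)) + (cos(α))(cos(α)) = 1
g'_{ij} = diag(1, 1)
The Euclidean metric is invariant under rotations.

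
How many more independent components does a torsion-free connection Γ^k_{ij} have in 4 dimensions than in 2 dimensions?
Independent components in n dimensions: n × n(n+1)/2 = n^2(n+1)/2.
4D: 4 × 10 = 40
2D: 2 × 3 = 6
Difference = 40 - 6 = 34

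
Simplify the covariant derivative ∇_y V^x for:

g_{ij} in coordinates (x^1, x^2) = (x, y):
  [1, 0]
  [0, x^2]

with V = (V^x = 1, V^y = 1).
Non-zero Christoffel symbols:
Γ^x_{y y} = -x
Γ^y_{x y} = 1/x
∇_y V^x = ∂_y V^x + Γ^x_{y j} V^j
  = (0) + (0)(1) + (-x)(1)
  = -x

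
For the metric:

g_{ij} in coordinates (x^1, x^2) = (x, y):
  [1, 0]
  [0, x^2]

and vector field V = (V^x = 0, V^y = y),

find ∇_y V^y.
Non-zero Christoffel symbols:
Γ^x_{y y} = -x
Γ^y_{x y} = 1/x
∇_y V^y = ∂_y V^y + Γ^y_{y j} V^j
  = (1) + (1/x)(0) + (0)(y)
  = 1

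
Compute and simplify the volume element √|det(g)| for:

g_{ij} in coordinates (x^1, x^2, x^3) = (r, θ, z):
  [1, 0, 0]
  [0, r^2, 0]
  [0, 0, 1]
det(g) = r^2
√|det(g)| = r
Volume element: dV = r dr dθ dz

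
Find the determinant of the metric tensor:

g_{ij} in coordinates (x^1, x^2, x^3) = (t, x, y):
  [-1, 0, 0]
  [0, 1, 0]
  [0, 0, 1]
Diagonal metric: det(g) = g_{11}·g_{22}·g_{33}
= (-1)·(1)·(1)
det(g) = -1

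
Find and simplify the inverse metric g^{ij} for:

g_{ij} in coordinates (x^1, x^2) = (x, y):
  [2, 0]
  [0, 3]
The metric is diagonal, so g^{ij} is diagonal with entries 1/g_{ii}: diag(1/2, 1/3).
g^{ij}:
  [1/2, 0]
  [0, 1/3]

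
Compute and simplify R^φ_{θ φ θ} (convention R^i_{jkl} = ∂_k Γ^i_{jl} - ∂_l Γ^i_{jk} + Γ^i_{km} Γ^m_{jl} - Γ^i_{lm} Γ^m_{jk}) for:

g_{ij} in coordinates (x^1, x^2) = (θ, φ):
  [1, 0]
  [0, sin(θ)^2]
Non-zero Christoffel symbols (Γ^k_{ij} = Γ^k_{ji}):
Γ^θ_{φ φ} = -sin(2*θ)/2
Γ^φ_{θ φ} = 1/tan(θ)
R^φ_{θ φ θ} = ∂_φ Γ^φ_{θ θ} - ∂_θ Γ^φ_{θ φ} + Γ^φ_{φ m} Γ^m_{θ θ} - Γ^φ_{θ m} Γ^m_{θ φ}
  = (0) - (-1/sin(θ)^2) + (0) - (1/tan(θ)^2) = 1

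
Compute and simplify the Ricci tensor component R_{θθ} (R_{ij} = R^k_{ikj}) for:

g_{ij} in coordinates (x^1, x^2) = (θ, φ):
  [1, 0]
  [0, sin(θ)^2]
Non-zero Christoffel symbols (Γ^k_{ij} = Γ^k_{ji}):
Γ^θ_{φ φ} = -sin(2*θ)/2
Γ^φ_{θ φ} = 1/tan(θ)
R^θ_{θ θ θ} = 0 (a repeated index in an antisymmetric pair)
R^φ_{θ φ θ} = ∂_φ Γ^φ_{θ θ} - ∂_θ Γ^φ_{θ φ} + Γ^φ_{φ m} Γ^m_{θ θ} - Γ^φ_{θ m} Γ^m_{θ φ}
  = (0) - (-1/sin(θ)^2) + (0) - (1/tan(θ)^2) = 1
R_{θθ} = R^θ_{θ θ θ} + R^φ_{θ φ θ} = (0) + (1) = 1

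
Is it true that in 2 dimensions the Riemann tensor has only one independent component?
The number of independent components is n^2(n^2-1)/12 = 4·3/12 = 1 for n = 2 (e.g. R_{1212}).
Yes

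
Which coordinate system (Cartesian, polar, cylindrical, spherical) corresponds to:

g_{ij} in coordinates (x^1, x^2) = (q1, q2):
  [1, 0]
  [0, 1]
All components are constant and the metric is the identity, i.e. orthonormal rectilinear coordinates.
Cartesian (2D) coordinates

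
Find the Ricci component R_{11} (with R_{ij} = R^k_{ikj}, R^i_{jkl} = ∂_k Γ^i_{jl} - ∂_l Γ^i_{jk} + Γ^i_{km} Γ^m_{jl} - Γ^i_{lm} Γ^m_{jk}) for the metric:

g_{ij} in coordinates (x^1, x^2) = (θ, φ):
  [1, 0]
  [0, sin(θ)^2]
Non-zero Christoffel symbols (Γ^k_{ij} = Γ^k_{ji}):
Γ^θ_{φ φ} = -sin(2*θ)/2
Γ^φ_{θ φ} = 1/tan(θ)
R^θ_{θ θ θ} = 0 (a repeated index in an antisymmetric pair)
R^φ_{θ φ θ} = ∂_φ Γ^φ_{θ θ} - ∂_θ Γ^φ_{θ φ} + Γ^φ_{φ m} Γ^m_{θ θ} - Γ^φ_{θ m} Γ^m_{θ φ}
  = (0) - (-1/sin(θ)^2) + (0) - (1/tan(θ)^2) = 1
R_{θθ} = R^θ_{θ θ θ} + R^φ_{θ φ θ} = (0) + (1) = 1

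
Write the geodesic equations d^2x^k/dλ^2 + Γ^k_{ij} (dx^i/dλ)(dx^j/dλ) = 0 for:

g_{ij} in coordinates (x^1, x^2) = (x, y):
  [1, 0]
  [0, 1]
Geodesic equation: d^2x^k/dλ^2 + Γ^k_{ij} (dx^i/dλ)(dx^j/dλ) = 0.
All Christoffel symbols vanish, so the geodesics are straight lines:
d^2x/dλ^2 = 0
d^2y/dλ^2 = 0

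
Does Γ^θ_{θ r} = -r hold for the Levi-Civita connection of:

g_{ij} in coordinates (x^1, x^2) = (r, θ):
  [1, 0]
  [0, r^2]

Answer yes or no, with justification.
Γ^θ_{θ r} = (1/2) g^{θθ} (∂_θ g_{θr} + ∂_r g_{θθ} - ∂_θ g_{θr}) = (1/2)(1/r^2)((0) + (2*r) - (0)) = 1/r
This differs from the proposed value -r.
No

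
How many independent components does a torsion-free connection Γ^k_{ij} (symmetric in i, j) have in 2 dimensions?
Γ^k_{ij} has n choices for the upper index and n(n+1)/2 independent symmetric lower index pairs.
Total = 2 × 2×3/2 = 2 × 3 = 6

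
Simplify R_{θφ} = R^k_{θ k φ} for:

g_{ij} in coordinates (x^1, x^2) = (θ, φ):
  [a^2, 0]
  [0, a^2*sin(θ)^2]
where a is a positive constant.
Non-zero Christoffel symbols (Γ^k_{ij} = Γ^k_{ji}):
Γ^θ_{φ φ} = -sin(2*θ)/2
Γ^φ_{θ φ} = 1/tan(θ)
R^θ_{θ θ φ} = 0 (a repeated index in an antisymmetric pair)
R^φ_{θ φ φ} = 0 (a repeated index in an antisymmetric pair)
R_{θφ} = R^θ_{θ θ φ} + R^φ_{θ φ φ} = (0) + (0) = 0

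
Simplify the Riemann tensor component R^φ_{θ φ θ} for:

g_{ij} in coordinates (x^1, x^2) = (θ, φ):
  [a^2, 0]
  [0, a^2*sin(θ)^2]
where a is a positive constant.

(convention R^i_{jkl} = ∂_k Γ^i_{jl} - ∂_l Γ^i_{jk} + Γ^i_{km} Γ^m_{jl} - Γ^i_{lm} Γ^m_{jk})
Non-zero Christoffel symbols (Γ^k_{ij} = Γ^k_{ji}):
Γ^θ_{φ φ} = -sin(2*θ)/2
Γ^φ_{θ φ} = 1/tan(θ)
R^φ_{θ φ θ} = ∂_φ Γ^φ_{θ θ} - ∂_θ Γ^φ_{θ φ} + Γ^φ_{φ m} Γ^m_{θ θ} - Γ^φ_{θ m} Γ^m_{θ φ}
  = (0) - (-1/sin(θ)^2) + (0) - (1/tan(θ)^2) = 1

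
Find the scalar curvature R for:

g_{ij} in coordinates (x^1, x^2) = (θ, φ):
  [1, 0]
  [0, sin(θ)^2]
Non-zero Christoffel symbols (Γ^k_{ij} = Γ^k_{ji}):
Γ^θ_{φ φ} = -sin(2*θ)/2
Γ^φ_{θ φ} = 1/tan(θ)
Ricci tensor (R_{ij} = R^k_{ikj}): R_{θθ} = 1, R_{θφ} = 0, R_{φφ} = sin(θ)^2
Inverse metric: g^{θθ} = 1, g^{φφ} = 1/sin(θ)^2
R = g^{ij} R_{ij} = (1)(1) + (1/sin(θ)^2)(sin(θ)^2) = 2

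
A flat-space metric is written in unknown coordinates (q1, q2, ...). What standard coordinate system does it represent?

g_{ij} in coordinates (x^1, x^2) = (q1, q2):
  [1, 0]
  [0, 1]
All components are constant and the metric is the identity, i.e. orthonormal rectilinear coordinates.
Cartesian (2D) coordinates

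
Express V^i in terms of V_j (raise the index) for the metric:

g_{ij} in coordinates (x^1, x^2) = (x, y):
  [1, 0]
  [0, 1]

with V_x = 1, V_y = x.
Inverse metric (diagonal): g^{xx} = 1, g^{yy} = 1
V^i = g^{ij} V_j:
V^x = (1)(1) + (0)(x) = 1
V^y = (0)(1) + (1)(x) = x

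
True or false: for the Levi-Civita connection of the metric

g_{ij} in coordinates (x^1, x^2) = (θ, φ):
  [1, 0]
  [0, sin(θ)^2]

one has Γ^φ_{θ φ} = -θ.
Γ^φ_{θ φ} = (1/2) g^{φφ} (∂_θ g_{φφ} + ∂_φ g_{φθ} - ∂_φ g_{θφ}) = (1/2)(1/sin(θ)^2)((sin(2*θ)) + (0) - (0)) = 1/tan(θ)
This differs from the proposed value -θ.
False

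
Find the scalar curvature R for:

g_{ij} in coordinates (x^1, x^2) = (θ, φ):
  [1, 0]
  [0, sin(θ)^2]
Non-zero Christoffel symbols (Γ^k_{ij} = Γ^k_{ji}):
Γ^θ_{φ φ} = -sin(2*θ)/2
Γ^φ_{θ φ} = 1/tan(θ)
Ricci tensor (R_{ij} = R^k_{ikj}): R_{θθ} = 1, R_{θφ} = 0, R_{φφ} = sin(θ)^2
Inverse metric: g^{θθ} = 1, g^{φφ} = 1/sin(θ)^2
R = g^{ij} R_{ij} = (1)(1) + (1/sin(θ)^2)(sin(θ)^2) = 2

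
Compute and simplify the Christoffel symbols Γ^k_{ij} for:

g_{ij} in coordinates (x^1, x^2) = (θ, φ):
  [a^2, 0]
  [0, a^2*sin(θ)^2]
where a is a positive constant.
Using Γ^k_{ij} = (1/2) g^{km} (∂_i g_{mj} + ∂_j g_{mi} - ∂_m g_{ij}); the metric is diagonal, so only the m = k term contributes.
Non-zero symbols (using the symmetry Γ^k_{ij} = Γ^k_{ji}):
Γ^θ_{φ φ} = (1/2) g^{θθ} (∂_φ g_{θφ} + ∂_φ g_{θφ} - ∂_θ g_{φφ}) = (1/2)(1/a^2)((0) + (0) - (a^2*sin(2*θ))) = -sin(2*θ)/2
Γ^φ_{θ φ} = (1/2) g^{φφ} (∂_θ g_{φφ} + ∂_φ g_{φθ} - ∂_φ g_{θφ}) = (1/2)(1/(a^2*sin(θ)^2))((a^2*sin(2*θ)) + (0) - (0)) = 1/tan(θ)
All other Christoffel symbols are zero.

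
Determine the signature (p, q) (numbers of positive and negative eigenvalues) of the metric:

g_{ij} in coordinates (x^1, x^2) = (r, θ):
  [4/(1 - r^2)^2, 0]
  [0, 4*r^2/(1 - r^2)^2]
The metric is diagonal, so its eigenvalues are the diagonal entries: 4/(1 - r^2)^2, 4*r^2/(1 - r^2)^2 (at a generic point, where coordinate-dependent entries are positive).
2 positive, 0 negative.
(2, 0) - Riemannian (positive definite)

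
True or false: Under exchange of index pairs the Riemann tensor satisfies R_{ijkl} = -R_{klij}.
The pair-exchange symmetry has a plus sign: R_{ijkl} = +R_{klij}.
False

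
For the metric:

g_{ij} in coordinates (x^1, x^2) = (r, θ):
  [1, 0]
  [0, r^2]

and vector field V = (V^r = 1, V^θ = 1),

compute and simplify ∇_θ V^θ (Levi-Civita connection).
Non-zero Christoffel symbols:
Γ^r_{θ θ} = -r
Γ^θ_{r θ} = 1/r
∇_θ V^θ = ∂_θ V^θ + Γ^θ_{θ j} V^j
  = (0) + (1/r)(1) + (0)(1)
  = 1/r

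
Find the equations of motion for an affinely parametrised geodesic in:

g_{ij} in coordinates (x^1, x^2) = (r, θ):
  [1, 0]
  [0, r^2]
Geodesic equation: d^2x^k/dλ^2 + Γ^k_{ij} (dx^i/dλ)(dx^j/dλ) = 0.
Non-zero Christoffel symbols:
Γ^r_{θ θ} = -r
Γ^θ_{r θ} = 1/r
Substituting (the symmetric pair Γ^k_{ij}, Γ^k_{ji} combines into a factor 2):
d^2r/dλ^2 - r (dθ/dλ)^2 = 0
d^2θ/dλ^2 + (2/r) (dr/dλ)(dθ/dλ) = 0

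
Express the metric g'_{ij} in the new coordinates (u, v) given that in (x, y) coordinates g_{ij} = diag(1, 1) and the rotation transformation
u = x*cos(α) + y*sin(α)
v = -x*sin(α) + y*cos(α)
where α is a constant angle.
Invert the transformation: x = u*cos(α) - v*sin(α), y = u*sin(α) + v*cos(α)
g'_{ij} = (∂x^k/∂x'^i)(∂x^l/∂x'^j) g_{kl}; with g_{kl} = δ_{kl} this is Σ_k (∂x^k/∂x'^i)(∂x^k/∂x'^j).
Jacobian: ∂x/∂u = cos(α), ∂x/∂v = -sin(α), ∂y/∂u = sin(α), ∂y/∂v = cos(α)
g'_{uu} = (cos(α))(cos(α)) + (sin(α))(sin(α)) = 1
g'_{uv} = (cos(α))(-sin(α)) + (sin(α))(cos(α)) = 0
g'_{vv} = (-sin(α))(-sin(α)) + (cos(α))(cos(α)) = 1
g'_{ij} = diag(1, 1)
The Euclidean metric is invariant under rotations.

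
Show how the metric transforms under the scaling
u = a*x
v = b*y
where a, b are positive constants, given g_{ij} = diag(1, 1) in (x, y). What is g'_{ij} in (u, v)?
Invert the transformation: x = u/a, y = v/b
g'_{ij} = (∂x^k/∂x'^i)(∂x^l/∂x'^j) g_{kl}; with g_{kl} = δ_{kl} this is Σ_k (∂x^k/∂x'^i)(∂x^k/∂x'^j).
Jacobian: ∂x/∂u = 1/a, ∂x/∂v = 0, ∂y/∂u = 0, ∂y/∂v = 1/b
g'_{uu} = (1/a)(1/a) + (0)(0) = 1/a^2
g'_{uv} = (1/a)(0) + (0)(1/b) = 0
g'_{vv} = (0)(0) + (1/b)(1/b) = 1/b^2
g'_{ij} = diag(1/a^2, 1/b^2)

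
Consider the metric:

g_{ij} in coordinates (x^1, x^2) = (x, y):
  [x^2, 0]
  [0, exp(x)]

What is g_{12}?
With x^1 = x, x^2 = y, g_{12} = g_{xy} is the row-1, column-2 entry of the matrix.
g_{12} = 0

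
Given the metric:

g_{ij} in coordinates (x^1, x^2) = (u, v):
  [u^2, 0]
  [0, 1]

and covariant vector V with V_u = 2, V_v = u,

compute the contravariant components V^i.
Inverse metric (diagonal): g^{uu} = 1/u^2, g^{vv} = 1
V^i = g^{ij} V_j:
V^u = (1/u^2)(2) + (0)(u) = 2/u^2
V^v = (0)(2) + (1)(u) = u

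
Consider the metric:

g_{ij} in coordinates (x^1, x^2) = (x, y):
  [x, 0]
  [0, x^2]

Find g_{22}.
With x^1 = x, x^2 = y, g_{22} = g_{yy} is the row-2, column-2 entry of the matrix.
g_{22} = x^2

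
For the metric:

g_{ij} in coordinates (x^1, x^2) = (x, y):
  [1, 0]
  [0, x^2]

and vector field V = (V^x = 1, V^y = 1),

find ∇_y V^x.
Non-zero Christoffel symbols:
Γ^x_{y y} = -x
Γ^y_{x y} = 1/x
∇_y V^x = ∂_y V^x + Γ^x_{y j} V^j
  = (0) + (0)(1) + (-x)(1)
  = -x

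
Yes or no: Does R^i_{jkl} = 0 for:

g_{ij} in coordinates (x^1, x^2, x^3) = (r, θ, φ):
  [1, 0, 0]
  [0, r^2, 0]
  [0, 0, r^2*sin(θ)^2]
Non-zero Christoffel symbols:
Γ^r_{θ θ} = -r
Γ^r_{φ φ} = -r*sin(θ)^2
Γ^θ_{r θ} = 1/r
Γ^θ_{φ φ} = -sin(2*θ)/2
Γ^φ_{r φ} = 1/r
Γ^φ_{θ φ} = 1/tan(θ)
Ricci tensor: R_{rr} = 0, R_{rθ} = 0, R_{rφ} = 0, R_{θθ} = 0, R_{θφ} = 0, R_{φφ} = 0
All R_{ij} vanish; in 3 dimensions the Riemann tensor is fully determined by the Ricci tensor, so R^i_{jkl} = 0: the metric is flat (curvilinear coordinates on flat space).
Yes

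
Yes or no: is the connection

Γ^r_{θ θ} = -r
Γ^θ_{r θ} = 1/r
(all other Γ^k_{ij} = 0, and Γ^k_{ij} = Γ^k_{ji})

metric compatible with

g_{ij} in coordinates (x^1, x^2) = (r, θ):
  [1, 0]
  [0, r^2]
Using ∇_k g_{ij} = ∂_k g_{ij} - Γ^m_{ki} g_{mj} - Γ^m_{kj} g_{im}:
e.g. ∇_r g_{θθ} = (2*r) - (r) - (r) = 0
Every component ∇_k g_{ij} vanishes: the connection is metric compatible.
Yes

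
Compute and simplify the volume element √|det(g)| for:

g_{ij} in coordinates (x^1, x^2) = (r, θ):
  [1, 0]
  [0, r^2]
det(g) = r^2
√|det(g)| = r
Volume element: dV = r dr dθ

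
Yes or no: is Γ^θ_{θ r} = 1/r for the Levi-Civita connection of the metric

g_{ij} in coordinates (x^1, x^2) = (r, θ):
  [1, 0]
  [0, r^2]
Γ^θ_{θ r} = (1/2) g^{θθ} (∂_θ g_{θr} + ∂_r g_{θθ} - ∂_θ g_{θr}) = (1/2)(1/r^2)((0) + (2*r) - (0)) = 1/r
This equals the proposed value 1/r.
Yes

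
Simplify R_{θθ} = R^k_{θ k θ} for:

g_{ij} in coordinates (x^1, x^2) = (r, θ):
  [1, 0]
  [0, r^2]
Non-zero Christoffel symbols (Γ^k_{ij} = Γ^k_{ji}):
Γ^r_{θ θ} = -r
Γ^θ_{r θ} = 1/r
R^r_{θ r θ} = ∂_r Γ^r_{θ θ} - ∂_θ Γ^r_{θ r} + Γ^r_{r m} Γ^m_{θ θ} - Γ^r_{θ m} Γ^m_{θ r}
  = (-1) - (0) + (0) - (-1) = 0
R^θ_{θ θ θ} = 0 (a repeated index in an antisymmetric pair)
R_{θθ} = R^r_{θ r θ} + R^θ_{θ θ θ} = (0) + (0) = 0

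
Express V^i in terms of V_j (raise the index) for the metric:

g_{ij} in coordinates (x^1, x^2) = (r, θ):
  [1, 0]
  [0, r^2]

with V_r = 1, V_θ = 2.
Inverse metric (diagonal): g^{rr} = 1, g^{θθ} = 1/r^2
V^i = g^{ij} V_j:
V^r = (1)(1) + (0)(2) = 1
V^θ = (0)(1) + (1/r^2)(2) = 2/r^2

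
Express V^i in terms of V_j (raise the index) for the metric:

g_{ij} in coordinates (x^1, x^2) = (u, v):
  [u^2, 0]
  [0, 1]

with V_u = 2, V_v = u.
Inverse metric (diagonal): g^{uu} = 1/u^2, g^{vv} = 1
V^i = g^{ij} V_j:
V^u = (1/u^2)(2) + (0)(u) = 2/u^2
V^v = (0)(2) + (1)(u) = u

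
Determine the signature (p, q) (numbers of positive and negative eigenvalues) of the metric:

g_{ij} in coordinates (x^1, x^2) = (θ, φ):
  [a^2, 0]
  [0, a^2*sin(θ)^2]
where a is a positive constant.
The metric is diagonal, so its eigenvalues are the diagonal entries: a^2, a^2*sin(θ)^2 (at a generic point, where coordinate-dependent entries are positive).
2 positive, 0 negative.
(2, 0) - Riemannian (positive definite)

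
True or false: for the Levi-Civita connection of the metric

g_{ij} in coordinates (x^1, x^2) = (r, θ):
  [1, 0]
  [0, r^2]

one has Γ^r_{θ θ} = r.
Γ^r_{θ θ} = (1/2) g^{rr} (∂_θ g_{rθ} + ∂_θ g_{rθ} - ∂_r g_{θθ}) = (1/2)(1)((0) + (0) - (2*r)) = -r
This differs from the proposed value r.
False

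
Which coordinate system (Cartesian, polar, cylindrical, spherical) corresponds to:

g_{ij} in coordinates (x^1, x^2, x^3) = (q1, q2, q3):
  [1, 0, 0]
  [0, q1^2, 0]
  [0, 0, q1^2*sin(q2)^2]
The line element ds^2 = dq1^2 + q1^2 dq2^2 + q1^2 sin(q2)^2 dq3^2 is dr^2 + r^2 dθ^2 + r^2 sin(θ)^2 dφ^2 with q1 = r, q2 = θ, q3 = φ.
spherical coordinates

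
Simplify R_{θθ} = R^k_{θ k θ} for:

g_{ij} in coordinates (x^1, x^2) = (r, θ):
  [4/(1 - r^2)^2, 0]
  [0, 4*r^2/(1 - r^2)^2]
Non-zero Christoffel symbols (Γ^k_{ij} = Γ^k_{ji}):
Γ^r_{r r} = 2*r/(1 - r^2)
Γ^r_{θ θ} = (r^3 + r)/(r^2 - 1)
Γ^θ_{r θ} = (-r^2 - 1)/(r^3 - r)
R^r_{θ r θ} = ∂_r Γ^r_{θ θ} - ∂_θ Γ^r_{θ r} + Γ^r_{r m} Γ^m_{θ θ} - Γ^r_{θ m} Γ^m_{θ r}
  = ((r^4 - 4*r^2 - 1)/(r^2 - 1)^2) - (0) + (-2*r^2*(r^2 + 1)/(r^2 - 1)^2) - (-(r^2 + 1)^2/(r^2 - 1)^2) = -4*r^2/(r^2 - 1)^2
R^θ_{θ θ θ} = 0 (a repeated index in an antisymmetric pair)
R_{θθ} = R^r_{θ r θ} + R^θ_{θ θ θ} = (-4*r^2/(r^2 - 1)^2) + (0) = -4*r^2/(r^2 - 1)^2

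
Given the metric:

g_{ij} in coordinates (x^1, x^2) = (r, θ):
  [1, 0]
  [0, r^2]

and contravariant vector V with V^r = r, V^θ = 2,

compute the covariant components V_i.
V_i = g_{ij} V^j:
V_r = (1)(r) + (0)(2) = r
V_θ = (0)(r) + (r^2)(2) = 2*r^2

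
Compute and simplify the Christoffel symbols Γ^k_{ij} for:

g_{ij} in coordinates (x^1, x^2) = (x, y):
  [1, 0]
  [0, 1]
Using Γ^k_{ij} = (1/2) g^{km} (∂_i g_{mj} + ∂_j g_{mi} - ∂_m g_{ij}); the metric is diagonal, so only the m = k term contributes.
Every metric component is constant, so all ∂_m g_{ij} = 0 and every Christoffel symbol vanishes.
All Christoffel symbols are zero.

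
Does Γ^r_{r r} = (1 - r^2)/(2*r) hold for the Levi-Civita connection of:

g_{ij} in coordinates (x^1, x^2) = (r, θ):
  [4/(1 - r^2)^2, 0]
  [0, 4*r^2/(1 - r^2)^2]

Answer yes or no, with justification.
Γ^r_{r r} = (1/2) g^{rr} (∂_r g_{rr} + ∂_r g_{rr} - ∂_r g_{rr}) = (1/2)((1 - r^2)^2/4)((16*r/(1 - r^2)^3) + (16*r/(1 - r^2)^3) - (16*r/(1 - r^2)^3)) = 2*r/(1 - r^2)
This differs from the proposed value (1 - r^2)/(2*r).
No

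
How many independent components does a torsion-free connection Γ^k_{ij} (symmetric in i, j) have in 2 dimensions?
Γ^k_{ij} has n choices for the upper index and n(n+1)/2 independent symmetric lower index pairs.
Total = 2 × 2×3/2 = 2 × 3 = 6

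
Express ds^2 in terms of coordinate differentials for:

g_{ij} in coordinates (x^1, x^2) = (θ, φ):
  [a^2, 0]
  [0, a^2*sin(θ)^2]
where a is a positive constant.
ds^2 = g_{ij} dx^i dx^j; only the non-zero components contribute.
ds^2 = a^2 dθ^2 + a^2*sin(θ)^2 dφ^2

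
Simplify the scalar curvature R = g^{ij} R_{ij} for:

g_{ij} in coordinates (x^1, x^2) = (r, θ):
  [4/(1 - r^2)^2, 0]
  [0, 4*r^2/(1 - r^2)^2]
Non-zero Christoffel symbols (Γ^k_{ij} = Γ^k_{ji}):
Γ^r_{r r} = 2*r/(1 - r^2)
Γ^r_{θ θ} = (r^3 + r)/(r^2 - 1)
Γ^θ_{r θ} = (-r^2 - 1)/(r^3 - r)
Ricci tensor (R_{ij} = R^k_{ikj}): R_{rr} = -4/(r^2 - 1)^2, R_{rθ} = 0, R_{θθ} = -4*r^2/(r^2 - 1)^2
Inverse metric: g^{rr} = (1 - r^2)^2/4, g^{θθ} = (1 - r^2)^2/(4*r^2)
R = g^{ij} R_{ij} = ((1 - r^2)^2/4)(-4/(r^2 - 1)^2) + ((1 - r^2)^2/(4*r^2))(-4*r^2/(r^2 - 1)^2) = -2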